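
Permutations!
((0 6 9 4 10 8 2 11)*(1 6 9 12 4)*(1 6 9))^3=(0 6 10 11 9 4 2 1 12 8)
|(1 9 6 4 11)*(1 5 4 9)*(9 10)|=|(4 11 5)(6 10 9)|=3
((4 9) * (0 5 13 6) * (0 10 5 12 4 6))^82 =(0 4 6 5)(9 10 13 12)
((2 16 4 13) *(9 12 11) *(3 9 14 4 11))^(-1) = (2 13 4 14 11 16)(3 12 9)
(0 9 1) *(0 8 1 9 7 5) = (9)(0 7 5)(1 8) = [7, 8, 2, 3, 4, 0, 6, 5, 1, 9]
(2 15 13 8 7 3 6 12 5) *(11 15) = (2 11 15 13 8 7 3 6 12 5) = [0, 1, 11, 6, 4, 2, 12, 3, 7, 9, 10, 15, 5, 8, 14, 13]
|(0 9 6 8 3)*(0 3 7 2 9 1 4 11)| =|(0 1 4 11)(2 9 6 8 7)| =20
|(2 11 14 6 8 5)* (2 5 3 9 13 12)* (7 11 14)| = |(2 14 6 8 3 9 13 12)(7 11)| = 8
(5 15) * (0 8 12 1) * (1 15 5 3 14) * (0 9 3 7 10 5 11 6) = (0 8 12 15 7 10 5 11 6)(1 9 3 14) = [8, 9, 2, 14, 4, 11, 0, 10, 12, 3, 5, 6, 15, 13, 1, 7]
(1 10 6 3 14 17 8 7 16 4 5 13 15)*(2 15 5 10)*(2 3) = (1 3 14 17 8 7 16 4 10 6 2 15)(5 13) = [0, 3, 15, 14, 10, 13, 2, 16, 7, 9, 6, 11, 12, 5, 17, 1, 4, 8]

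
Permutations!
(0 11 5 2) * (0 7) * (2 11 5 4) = (0 5 11 4 2 7) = [5, 1, 7, 3, 2, 11, 6, 0, 8, 9, 10, 4]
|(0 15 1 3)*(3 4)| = 5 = |(0 15 1 4 3)|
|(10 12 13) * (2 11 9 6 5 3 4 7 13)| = 11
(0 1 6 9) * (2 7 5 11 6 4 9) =[1, 4, 7, 3, 9, 11, 2, 5, 8, 0, 10, 6] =(0 1 4 9)(2 7 5 11 6)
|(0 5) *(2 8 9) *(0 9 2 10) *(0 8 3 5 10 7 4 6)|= 10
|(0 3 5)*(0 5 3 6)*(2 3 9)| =|(0 6)(2 3 9)| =6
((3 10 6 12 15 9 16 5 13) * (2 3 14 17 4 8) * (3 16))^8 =(17)(3 6 15)(9 10 12)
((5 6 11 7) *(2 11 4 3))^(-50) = (2 3 4 6 5 7 11)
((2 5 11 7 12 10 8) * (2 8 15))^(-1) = ((2 5 11 7 12 10 15))^(-1) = (2 15 10 12 7 11 5)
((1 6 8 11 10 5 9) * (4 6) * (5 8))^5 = ((1 4 6 5 9)(8 11 10))^5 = (8 10 11)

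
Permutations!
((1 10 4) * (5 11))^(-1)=((1 10 4)(5 11))^(-1)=(1 4 10)(5 11)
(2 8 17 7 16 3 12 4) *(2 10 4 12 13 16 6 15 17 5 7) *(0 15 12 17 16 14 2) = (0 15 16 3 13 14 2 8 5 7 6 12 17)(4 10) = [15, 1, 8, 13, 10, 7, 12, 6, 5, 9, 4, 11, 17, 14, 2, 16, 3, 0]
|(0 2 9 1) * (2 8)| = |(0 8 2 9 1)| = 5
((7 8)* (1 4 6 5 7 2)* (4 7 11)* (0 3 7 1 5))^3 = (0 8 11)(2 4 3)(5 6 7) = ((0 3 7 8 2 5 11 4 6))^3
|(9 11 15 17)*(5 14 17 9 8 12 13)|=|(5 14 17 8 12 13)(9 11 15)|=6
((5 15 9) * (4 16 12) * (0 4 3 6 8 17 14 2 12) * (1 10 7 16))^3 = (0 10)(1 16)(2 6 14 3 17 12 8)(4 7)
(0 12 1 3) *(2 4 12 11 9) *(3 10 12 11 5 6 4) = (0 5 6 4 11 9 2 3)(1 10 12) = [5, 10, 3, 0, 11, 6, 4, 7, 8, 2, 12, 9, 1]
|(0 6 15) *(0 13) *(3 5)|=4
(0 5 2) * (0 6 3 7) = (0 5 2 6 3 7) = [5, 1, 6, 7, 4, 2, 3, 0]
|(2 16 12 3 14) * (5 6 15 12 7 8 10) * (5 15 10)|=|(2 16 7 8 5 6 10 15 12 3 14)|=11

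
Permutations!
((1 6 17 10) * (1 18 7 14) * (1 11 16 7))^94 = ((1 6 17 10 18)(7 14 11 16))^94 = (1 18 10 17 6)(7 11)(14 16)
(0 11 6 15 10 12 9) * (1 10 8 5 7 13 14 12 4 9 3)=(0 11 6 15 8 5 7 13 14 12 3 1 10 4 9)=[11, 10, 2, 1, 9, 7, 15, 13, 5, 0, 4, 6, 3, 14, 12, 8]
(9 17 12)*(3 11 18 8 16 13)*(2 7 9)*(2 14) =[0, 1, 7, 11, 4, 5, 6, 9, 16, 17, 10, 18, 14, 3, 2, 15, 13, 12, 8] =(2 7 9 17 12 14)(3 11 18 8 16 13)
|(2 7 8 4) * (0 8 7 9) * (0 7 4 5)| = |(0 8 5)(2 9 7 4)| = 12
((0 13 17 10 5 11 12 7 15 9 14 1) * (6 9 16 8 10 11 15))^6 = (0 6 17 14 12)(1 7 13 9 11)(5 15 16 8 10)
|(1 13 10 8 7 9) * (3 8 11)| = 8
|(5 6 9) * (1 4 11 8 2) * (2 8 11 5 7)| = 7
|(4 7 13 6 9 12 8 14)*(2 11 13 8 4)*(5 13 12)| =|(2 11 12 4 7 8 14)(5 13 6 9)| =28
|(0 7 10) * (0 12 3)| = |(0 7 10 12 3)| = 5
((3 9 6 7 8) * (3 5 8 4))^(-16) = (3 4 7 6 9)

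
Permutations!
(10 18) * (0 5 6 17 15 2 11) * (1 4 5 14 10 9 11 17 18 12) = [14, 4, 17, 3, 5, 6, 18, 7, 8, 11, 12, 0, 1, 13, 10, 2, 16, 15, 9] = (0 14 10 12 1 4 5 6 18 9 11)(2 17 15)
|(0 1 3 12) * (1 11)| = 5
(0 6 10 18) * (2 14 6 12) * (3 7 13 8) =[12, 1, 14, 7, 4, 5, 10, 13, 3, 9, 18, 11, 2, 8, 6, 15, 16, 17, 0] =(0 12 2 14 6 10 18)(3 7 13 8)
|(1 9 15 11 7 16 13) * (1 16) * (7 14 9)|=|(1 7)(9 15 11 14)(13 16)|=4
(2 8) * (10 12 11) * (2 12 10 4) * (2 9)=[0, 1, 8, 3, 9, 5, 6, 7, 12, 2, 10, 4, 11]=(2 8 12 11 4 9)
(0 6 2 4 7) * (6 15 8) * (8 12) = (0 15 12 8 6 2 4 7) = [15, 1, 4, 3, 7, 5, 2, 0, 6, 9, 10, 11, 8, 13, 14, 12]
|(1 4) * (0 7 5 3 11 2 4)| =8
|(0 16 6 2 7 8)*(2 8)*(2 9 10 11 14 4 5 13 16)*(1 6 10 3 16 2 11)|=15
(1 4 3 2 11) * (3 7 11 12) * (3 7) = (1 4 3 2 12 7 11) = [0, 4, 12, 2, 3, 5, 6, 11, 8, 9, 10, 1, 7]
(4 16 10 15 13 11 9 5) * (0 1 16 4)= [1, 16, 2, 3, 4, 0, 6, 7, 8, 5, 15, 9, 12, 11, 14, 13, 10]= (0 1 16 10 15 13 11 9 5)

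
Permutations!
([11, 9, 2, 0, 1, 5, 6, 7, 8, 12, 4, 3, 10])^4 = (0 11 3)(1 4 10 12 9)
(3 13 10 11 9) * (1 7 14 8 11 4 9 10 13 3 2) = (1 7 14 8 11 10 4 9 2) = [0, 7, 1, 3, 9, 5, 6, 14, 11, 2, 4, 10, 12, 13, 8]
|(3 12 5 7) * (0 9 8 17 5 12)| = |(0 9 8 17 5 7 3)| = 7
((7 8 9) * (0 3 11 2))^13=(0 3 11 2)(7 8 9)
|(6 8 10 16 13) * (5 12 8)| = |(5 12 8 10 16 13 6)| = 7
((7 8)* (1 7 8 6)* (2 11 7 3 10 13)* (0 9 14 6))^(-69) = (0 2 3 14 7 13 1 9 11 10 6)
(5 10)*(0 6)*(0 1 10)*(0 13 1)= (0 6)(1 10 5 13)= [6, 10, 2, 3, 4, 13, 0, 7, 8, 9, 5, 11, 12, 1]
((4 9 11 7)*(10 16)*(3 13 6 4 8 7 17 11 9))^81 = ((3 13 6 4)(7 8)(10 16)(11 17))^81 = (3 13 6 4)(7 8)(10 16)(11 17)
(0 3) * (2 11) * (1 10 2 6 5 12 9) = (0 3)(1 10 2 11 6 5 12 9) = [3, 10, 11, 0, 4, 12, 5, 7, 8, 1, 2, 6, 9]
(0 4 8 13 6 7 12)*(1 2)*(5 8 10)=(0 4 10 5 8 13 6 7 12)(1 2)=[4, 2, 1, 3, 10, 8, 7, 12, 13, 9, 5, 11, 0, 6]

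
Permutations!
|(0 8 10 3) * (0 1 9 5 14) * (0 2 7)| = |(0 8 10 3 1 9 5 14 2 7)| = 10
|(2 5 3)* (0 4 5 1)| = 6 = |(0 4 5 3 2 1)|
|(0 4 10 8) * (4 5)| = |(0 5 4 10 8)| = 5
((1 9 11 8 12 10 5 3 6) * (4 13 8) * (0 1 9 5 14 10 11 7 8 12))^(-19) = (0 9 5 8 6 1 7 3)(4 13 12 11)(10 14)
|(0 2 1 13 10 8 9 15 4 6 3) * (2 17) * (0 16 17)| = 12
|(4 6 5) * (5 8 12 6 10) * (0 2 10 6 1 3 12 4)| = |(0 2 10 5)(1 3 12)(4 6 8)| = 12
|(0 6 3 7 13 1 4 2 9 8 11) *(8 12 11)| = 11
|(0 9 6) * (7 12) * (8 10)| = 6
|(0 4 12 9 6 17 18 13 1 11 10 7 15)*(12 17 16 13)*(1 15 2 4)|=|(0 1 11 10 7 2 4 17 18 12 9 6 16 13 15)|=15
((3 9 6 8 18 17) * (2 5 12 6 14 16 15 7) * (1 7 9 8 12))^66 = (1 2)(3 18)(5 7)(8 17)(9 16)(14 15)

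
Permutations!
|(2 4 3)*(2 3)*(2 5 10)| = 4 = |(2 4 5 10)|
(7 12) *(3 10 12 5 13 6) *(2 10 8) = (2 10 12 7 5 13 6 3 8) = [0, 1, 10, 8, 4, 13, 3, 5, 2, 9, 12, 11, 7, 6]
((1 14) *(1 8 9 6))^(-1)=((1 14 8 9 6))^(-1)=(1 6 9 8 14)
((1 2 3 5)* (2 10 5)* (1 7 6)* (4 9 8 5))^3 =((1 10 4 9 8 5 7 6)(2 3))^3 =(1 9 7 10 8 6 4 5)(2 3)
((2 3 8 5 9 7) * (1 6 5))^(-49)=(1 8 3 2 7 9 5 6)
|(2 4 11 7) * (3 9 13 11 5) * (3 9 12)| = 14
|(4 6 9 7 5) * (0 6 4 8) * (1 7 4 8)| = |(0 6 9 4 8)(1 7 5)| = 15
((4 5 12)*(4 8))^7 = (4 8 12 5) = ((4 5 12 8))^7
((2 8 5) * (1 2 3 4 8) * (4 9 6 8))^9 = (1 2)(3 5 8 6 9)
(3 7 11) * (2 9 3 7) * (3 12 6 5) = (2 9 12 6 5 3)(7 11) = [0, 1, 9, 2, 4, 3, 5, 11, 8, 12, 10, 7, 6]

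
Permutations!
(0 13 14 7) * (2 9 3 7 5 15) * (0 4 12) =(0 13 14 5 15 2 9 3 7 4 12) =[13, 1, 9, 7, 12, 15, 6, 4, 8, 3, 10, 11, 0, 14, 5, 2]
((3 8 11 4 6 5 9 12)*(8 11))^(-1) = ((3 11 4 6 5 9 12))^(-1) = (3 12 9 5 6 4 11)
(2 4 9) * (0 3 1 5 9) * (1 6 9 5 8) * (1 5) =(0 3 6 9 2 4)(1 8 5) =[3, 8, 4, 6, 0, 1, 9, 7, 5, 2]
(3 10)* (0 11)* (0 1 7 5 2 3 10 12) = [11, 7, 3, 12, 4, 2, 6, 5, 8, 9, 10, 1, 0] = (0 11 1 7 5 2 3 12)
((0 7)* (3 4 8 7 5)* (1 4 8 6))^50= (8)(1 6 4)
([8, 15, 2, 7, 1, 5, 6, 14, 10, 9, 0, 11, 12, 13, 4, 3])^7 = [8, 15, 2, 7, 1, 5, 6, 14, 10, 9, 0, 11, 12, 13, 4, 3]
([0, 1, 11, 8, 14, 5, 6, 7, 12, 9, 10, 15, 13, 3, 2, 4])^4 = (2 14 4 15 11)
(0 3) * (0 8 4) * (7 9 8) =(0 3 7 9 8 4) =[3, 1, 2, 7, 0, 5, 6, 9, 4, 8]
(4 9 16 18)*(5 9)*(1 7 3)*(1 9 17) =[0, 7, 2, 9, 5, 17, 6, 3, 8, 16, 10, 11, 12, 13, 14, 15, 18, 1, 4] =(1 7 3 9 16 18 4 5 17)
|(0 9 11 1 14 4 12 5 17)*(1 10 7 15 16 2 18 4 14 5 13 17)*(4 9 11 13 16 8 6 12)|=14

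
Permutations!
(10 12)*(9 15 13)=(9 15 13)(10 12)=[0, 1, 2, 3, 4, 5, 6, 7, 8, 15, 12, 11, 10, 9, 14, 13]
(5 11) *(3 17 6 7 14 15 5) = (3 17 6 7 14 15 5 11) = [0, 1, 2, 17, 4, 11, 7, 14, 8, 9, 10, 3, 12, 13, 15, 5, 16, 6]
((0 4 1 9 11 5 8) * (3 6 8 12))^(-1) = (0 8 6 3 12 5 11 9 1 4)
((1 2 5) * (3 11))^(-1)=((1 2 5)(3 11))^(-1)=(1 5 2)(3 11)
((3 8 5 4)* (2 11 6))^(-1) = (2 6 11)(3 4 5 8)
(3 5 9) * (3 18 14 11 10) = (3 5 9 18 14 11 10) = [0, 1, 2, 5, 4, 9, 6, 7, 8, 18, 3, 10, 12, 13, 11, 15, 16, 17, 14]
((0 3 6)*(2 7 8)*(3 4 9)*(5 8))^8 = (0 3 4 6 9)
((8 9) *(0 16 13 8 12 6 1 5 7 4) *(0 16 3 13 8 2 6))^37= ((0 3 13 2 6 1 5 7 4 16 8 9 12))^37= (0 9 16 7 1 2 3 12 8 4 5 6 13)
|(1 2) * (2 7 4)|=|(1 7 4 2)|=4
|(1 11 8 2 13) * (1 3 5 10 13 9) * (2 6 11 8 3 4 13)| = |(1 8 6 11 3 5 10 2 9)(4 13)| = 18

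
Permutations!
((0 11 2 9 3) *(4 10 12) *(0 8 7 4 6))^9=(0 12 4 8 9 11 6 10 7 3 2)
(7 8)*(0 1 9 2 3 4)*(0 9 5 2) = (0 1 5 2 3 4 9)(7 8) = [1, 5, 3, 4, 9, 2, 6, 8, 7, 0]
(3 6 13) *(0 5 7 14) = [5, 1, 2, 6, 4, 7, 13, 14, 8, 9, 10, 11, 12, 3, 0] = (0 5 7 14)(3 6 13)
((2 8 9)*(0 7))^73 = (0 7)(2 8 9) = ((0 7)(2 8 9))^73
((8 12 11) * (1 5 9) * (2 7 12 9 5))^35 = (12)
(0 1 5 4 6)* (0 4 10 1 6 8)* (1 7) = (0 6 4 8)(1 5 10 7) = [6, 5, 2, 3, 8, 10, 4, 1, 0, 9, 7]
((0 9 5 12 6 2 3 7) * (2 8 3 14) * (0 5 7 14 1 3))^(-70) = ((0 9 7 5 12 6 8)(1 3 14 2))^(-70) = (1 14)(2 3)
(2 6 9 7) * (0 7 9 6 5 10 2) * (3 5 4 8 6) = (0 7)(2 4 8 6 3 5 10) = [7, 1, 4, 5, 8, 10, 3, 0, 6, 9, 2]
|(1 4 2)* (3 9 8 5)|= 12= |(1 4 2)(3 9 8 5)|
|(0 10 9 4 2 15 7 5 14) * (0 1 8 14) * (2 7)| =|(0 10 9 4 7 5)(1 8 14)(2 15)| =6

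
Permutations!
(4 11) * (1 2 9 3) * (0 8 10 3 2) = (0 8 10 3 1)(2 9)(4 11) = [8, 0, 9, 1, 11, 5, 6, 7, 10, 2, 3, 4]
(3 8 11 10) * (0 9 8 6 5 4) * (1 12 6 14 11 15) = [9, 12, 2, 14, 0, 4, 5, 7, 15, 8, 3, 10, 6, 13, 11, 1] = (0 9 8 15 1 12 6 5 4)(3 14 11 10)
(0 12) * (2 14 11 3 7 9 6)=(0 12)(2 14 11 3 7 9 6)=[12, 1, 14, 7, 4, 5, 2, 9, 8, 6, 10, 3, 0, 13, 11]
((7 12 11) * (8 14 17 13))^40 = (17)(7 12 11)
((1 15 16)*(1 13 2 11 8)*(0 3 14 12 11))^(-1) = ((0 3 14 12 11 8 1 15 16 13 2))^(-1) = (0 2 13 16 15 1 8 11 12 14 3)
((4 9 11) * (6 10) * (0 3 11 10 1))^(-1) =(0 1 6 10 9 4 11 3)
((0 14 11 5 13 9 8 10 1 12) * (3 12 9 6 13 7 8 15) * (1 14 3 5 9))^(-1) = (0 12 3)(5 15 9 11 14 10 8 7)(6 13)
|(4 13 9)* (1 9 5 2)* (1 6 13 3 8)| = |(1 9 4 3 8)(2 6 13 5)| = 20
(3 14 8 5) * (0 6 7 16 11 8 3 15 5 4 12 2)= (0 6 7 16 11 8 4 12 2)(3 14)(5 15)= [6, 1, 0, 14, 12, 15, 7, 16, 4, 9, 10, 8, 2, 13, 3, 5, 11]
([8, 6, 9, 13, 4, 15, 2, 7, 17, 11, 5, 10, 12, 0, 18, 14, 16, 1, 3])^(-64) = [14, 13, 8, 5, 4, 2, 0, 7, 18, 17, 6, 1, 12, 15, 11, 9, 16, 3, 10]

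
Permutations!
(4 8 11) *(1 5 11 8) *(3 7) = [0, 5, 2, 7, 1, 11, 6, 3, 8, 9, 10, 4] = (1 5 11 4)(3 7)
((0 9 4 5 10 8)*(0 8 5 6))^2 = (10)(0 4)(6 9)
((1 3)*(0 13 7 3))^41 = (0 13 7 3 1)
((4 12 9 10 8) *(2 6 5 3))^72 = (4 9 8 12 10)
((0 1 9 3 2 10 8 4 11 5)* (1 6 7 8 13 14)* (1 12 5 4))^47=(0 10 8 12 3 6 13 1 5 2 7 14 9)(4 11)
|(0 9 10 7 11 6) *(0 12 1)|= |(0 9 10 7 11 6 12 1)|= 8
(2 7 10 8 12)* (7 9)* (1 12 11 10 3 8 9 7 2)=(1 12)(2 7 3 8 11 10 9)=[0, 12, 7, 8, 4, 5, 6, 3, 11, 2, 9, 10, 1]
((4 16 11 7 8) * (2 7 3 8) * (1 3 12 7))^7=((1 3 8 4 16 11 12 7 2))^7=(1 7 11 4 3 2 12 16 8)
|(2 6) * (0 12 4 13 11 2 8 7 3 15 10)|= 12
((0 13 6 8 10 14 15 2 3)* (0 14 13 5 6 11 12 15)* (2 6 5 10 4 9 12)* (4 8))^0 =((0 10 13 11 2 3 14)(4 9 12 15 6))^0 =(15)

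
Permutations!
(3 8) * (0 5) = (0 5)(3 8) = [5, 1, 2, 8, 4, 0, 6, 7, 3]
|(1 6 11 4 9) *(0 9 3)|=7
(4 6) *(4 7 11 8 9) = (4 6 7 11 8 9) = [0, 1, 2, 3, 6, 5, 7, 11, 9, 4, 10, 8]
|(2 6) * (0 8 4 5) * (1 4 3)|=|(0 8 3 1 4 5)(2 6)|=6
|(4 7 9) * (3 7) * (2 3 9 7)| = 2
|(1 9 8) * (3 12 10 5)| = |(1 9 8)(3 12 10 5)| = 12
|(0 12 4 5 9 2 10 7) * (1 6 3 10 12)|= 30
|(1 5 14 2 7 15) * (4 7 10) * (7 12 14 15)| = |(1 5 15)(2 10 4 12 14)| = 15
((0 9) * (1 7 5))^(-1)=((0 9)(1 7 5))^(-1)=(0 9)(1 5 7)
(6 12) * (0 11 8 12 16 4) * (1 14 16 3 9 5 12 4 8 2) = (0 11 2 1 14 16 8 4)(3 9 5 12 6) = [11, 14, 1, 9, 0, 12, 3, 7, 4, 5, 10, 2, 6, 13, 16, 15, 8]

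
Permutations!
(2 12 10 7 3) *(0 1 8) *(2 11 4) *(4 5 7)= (0 1 8)(2 12 10 4)(3 11 5 7)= [1, 8, 12, 11, 2, 7, 6, 3, 0, 9, 4, 5, 10]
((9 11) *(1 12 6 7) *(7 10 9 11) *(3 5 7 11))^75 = (1 10 3)(5 12 9)(6 11 7) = ((1 12 6 10 9 11 3 5 7))^75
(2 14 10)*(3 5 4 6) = (2 14 10)(3 5 4 6) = [0, 1, 14, 5, 6, 4, 3, 7, 8, 9, 2, 11, 12, 13, 10]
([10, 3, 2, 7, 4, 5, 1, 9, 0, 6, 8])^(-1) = (0 8 10)(1 6 9 7 3)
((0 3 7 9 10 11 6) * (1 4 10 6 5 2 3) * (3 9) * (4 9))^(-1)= (0 6 9 1)(2 5 11 10 4)(3 7)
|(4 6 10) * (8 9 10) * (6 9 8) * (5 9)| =|(4 5 9 10)| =4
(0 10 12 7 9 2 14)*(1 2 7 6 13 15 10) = (0 1 2 14)(6 13 15 10 12)(7 9) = [1, 2, 14, 3, 4, 5, 13, 9, 8, 7, 12, 11, 6, 15, 0, 10]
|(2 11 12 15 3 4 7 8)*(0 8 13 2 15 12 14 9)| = 11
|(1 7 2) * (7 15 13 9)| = 6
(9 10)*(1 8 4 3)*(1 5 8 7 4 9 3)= (1 7 4)(3 5 8 9 10)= [0, 7, 2, 5, 1, 8, 6, 4, 9, 10, 3]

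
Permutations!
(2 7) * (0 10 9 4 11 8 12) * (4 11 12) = (0 10 9 11 8 4 12)(2 7) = [10, 1, 7, 3, 12, 5, 6, 2, 4, 11, 9, 8, 0]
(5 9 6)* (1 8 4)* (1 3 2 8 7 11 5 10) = (1 7 11 5 9 6 10)(2 8 4 3) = [0, 7, 8, 2, 3, 9, 10, 11, 4, 6, 1, 5]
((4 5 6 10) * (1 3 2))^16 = (10)(1 3 2)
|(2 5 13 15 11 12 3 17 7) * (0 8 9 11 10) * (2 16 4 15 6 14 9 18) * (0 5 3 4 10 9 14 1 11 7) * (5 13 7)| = |(0 8 18 2 3 17)(1 11 12 4 15 9 5 7 16 10 13 6)| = 12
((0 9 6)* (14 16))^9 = (14 16)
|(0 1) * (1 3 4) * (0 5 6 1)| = |(0 3 4)(1 5 6)| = 3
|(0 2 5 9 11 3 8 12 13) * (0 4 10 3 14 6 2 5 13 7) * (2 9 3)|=12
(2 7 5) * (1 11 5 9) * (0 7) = (0 7 9 1 11 5 2) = [7, 11, 0, 3, 4, 2, 6, 9, 8, 1, 10, 5]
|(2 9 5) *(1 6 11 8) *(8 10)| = 15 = |(1 6 11 10 8)(2 9 5)|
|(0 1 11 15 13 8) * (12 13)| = |(0 1 11 15 12 13 8)| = 7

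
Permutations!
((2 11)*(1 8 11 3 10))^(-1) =(1 10 3 2 11 8)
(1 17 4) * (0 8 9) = (0 8 9)(1 17 4) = [8, 17, 2, 3, 1, 5, 6, 7, 9, 0, 10, 11, 12, 13, 14, 15, 16, 4]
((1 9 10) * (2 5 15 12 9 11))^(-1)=(1 10 9 12 15 5 2 11)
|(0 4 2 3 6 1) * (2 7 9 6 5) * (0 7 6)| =|(0 4 6 1 7 9)(2 3 5)| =6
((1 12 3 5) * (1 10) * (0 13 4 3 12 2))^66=((0 13 4 3 5 10 1 2))^66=(0 4 5 1)(2 13 3 10)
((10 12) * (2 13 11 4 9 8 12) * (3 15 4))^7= ((2 13 11 3 15 4 9 8 12 10))^7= (2 8 15 13 12 4 11 10 9 3)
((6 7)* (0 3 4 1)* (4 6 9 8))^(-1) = (0 1 4 8 9 7 6 3)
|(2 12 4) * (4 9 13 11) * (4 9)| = |(2 12 4)(9 13 11)| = 3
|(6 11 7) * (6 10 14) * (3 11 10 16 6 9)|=8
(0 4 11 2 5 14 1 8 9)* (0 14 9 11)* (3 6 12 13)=[4, 8, 5, 6, 0, 9, 12, 7, 11, 14, 10, 2, 13, 3, 1]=(0 4)(1 8 11 2 5 9 14)(3 6 12 13)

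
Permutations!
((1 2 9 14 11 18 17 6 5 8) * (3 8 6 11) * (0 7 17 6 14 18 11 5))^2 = ((0 7 17 5 14 3 8 1 2 9 18 6))^2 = (0 17 14 8 2 18)(1 9 6 7 5 3)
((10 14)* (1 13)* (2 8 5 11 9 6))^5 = (1 13)(2 6 9 11 5 8)(10 14)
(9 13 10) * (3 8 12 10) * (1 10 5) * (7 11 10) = (1 7 11 10 9 13 3 8 12 5) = [0, 7, 2, 8, 4, 1, 6, 11, 12, 13, 9, 10, 5, 3]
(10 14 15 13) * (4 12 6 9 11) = (4 12 6 9 11)(10 14 15 13) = [0, 1, 2, 3, 12, 5, 9, 7, 8, 11, 14, 4, 6, 10, 15, 13]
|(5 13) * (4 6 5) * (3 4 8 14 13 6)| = 6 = |(3 4)(5 6)(8 14 13)|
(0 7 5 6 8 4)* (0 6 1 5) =(0 7)(1 5)(4 6 8) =[7, 5, 2, 3, 6, 1, 8, 0, 4]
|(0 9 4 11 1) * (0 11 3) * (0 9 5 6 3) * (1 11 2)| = |(11)(0 5 6 3 9 4)(1 2)| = 6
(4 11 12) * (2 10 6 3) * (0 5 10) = (0 5 10 6 3 2)(4 11 12) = [5, 1, 0, 2, 11, 10, 3, 7, 8, 9, 6, 12, 4]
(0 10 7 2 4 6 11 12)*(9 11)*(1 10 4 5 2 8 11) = (0 4 6 9 1 10 7 8 11 12)(2 5) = [4, 10, 5, 3, 6, 2, 9, 8, 11, 1, 7, 12, 0]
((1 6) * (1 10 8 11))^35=((1 6 10 8 11))^35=(11)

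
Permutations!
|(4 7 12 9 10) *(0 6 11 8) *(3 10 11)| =10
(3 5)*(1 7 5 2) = (1 7 5 3 2) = [0, 7, 1, 2, 4, 3, 6, 5]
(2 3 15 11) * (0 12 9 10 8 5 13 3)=(0 12 9 10 8 5 13 3 15 11 2)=[12, 1, 0, 15, 4, 13, 6, 7, 5, 10, 8, 2, 9, 3, 14, 11]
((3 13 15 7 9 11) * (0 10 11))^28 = (0 13)(3 9)(7 11)(10 15)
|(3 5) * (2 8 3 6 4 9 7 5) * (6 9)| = 6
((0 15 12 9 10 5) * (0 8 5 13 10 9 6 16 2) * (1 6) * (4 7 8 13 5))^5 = (0 16 1 15 2 6 12)(4 8 7)(5 10 13)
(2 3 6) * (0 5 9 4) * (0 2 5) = (2 3 6 5 9 4) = [0, 1, 3, 6, 2, 9, 5, 7, 8, 4]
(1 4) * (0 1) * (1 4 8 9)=(0 4)(1 8 9)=[4, 8, 2, 3, 0, 5, 6, 7, 9, 1]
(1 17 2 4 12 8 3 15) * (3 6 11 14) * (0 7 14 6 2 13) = (0 7 14 3 15 1 17 13)(2 4 12 8)(6 11) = [7, 17, 4, 15, 12, 5, 11, 14, 2, 9, 10, 6, 8, 0, 3, 1, 16, 13]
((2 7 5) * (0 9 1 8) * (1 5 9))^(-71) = (0 1 8)(2 7 9 5)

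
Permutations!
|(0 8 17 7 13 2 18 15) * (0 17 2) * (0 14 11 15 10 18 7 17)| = 8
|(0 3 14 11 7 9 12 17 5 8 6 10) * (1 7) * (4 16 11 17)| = 56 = |(0 3 14 17 5 8 6 10)(1 7 9 12 4 16 11)|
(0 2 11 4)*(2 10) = (0 10 2 11 4) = [10, 1, 11, 3, 0, 5, 6, 7, 8, 9, 2, 4]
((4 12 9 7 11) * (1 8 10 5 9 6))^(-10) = ((1 8 10 5 9 7 11 4 12 6))^(-10) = (12)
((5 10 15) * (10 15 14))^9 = (5 15)(10 14)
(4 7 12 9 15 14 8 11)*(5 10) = [0, 1, 2, 3, 7, 10, 6, 12, 11, 15, 5, 4, 9, 13, 8, 14] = (4 7 12 9 15 14 8 11)(5 10)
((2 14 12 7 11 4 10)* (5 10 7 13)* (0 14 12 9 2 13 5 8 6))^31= ((0 14 9 2 12 5 10 13 8 6)(4 7 11))^31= (0 14 9 2 12 5 10 13 8 6)(4 7 11)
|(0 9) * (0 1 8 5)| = |(0 9 1 8 5)| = 5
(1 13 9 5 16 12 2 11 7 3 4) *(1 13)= (2 11 7 3 4 13 9 5 16 12)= [0, 1, 11, 4, 13, 16, 6, 3, 8, 5, 10, 7, 2, 9, 14, 15, 12]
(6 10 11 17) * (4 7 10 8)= (4 7 10 11 17 6 8)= [0, 1, 2, 3, 7, 5, 8, 10, 4, 9, 11, 17, 12, 13, 14, 15, 16, 6]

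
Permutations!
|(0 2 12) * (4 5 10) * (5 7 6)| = |(0 2 12)(4 7 6 5 10)| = 15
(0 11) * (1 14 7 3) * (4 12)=(0 11)(1 14 7 3)(4 12)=[11, 14, 2, 1, 12, 5, 6, 3, 8, 9, 10, 0, 4, 13, 7]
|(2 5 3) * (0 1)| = 6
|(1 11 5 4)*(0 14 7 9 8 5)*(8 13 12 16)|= |(0 14 7 9 13 12 16 8 5 4 1 11)|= 12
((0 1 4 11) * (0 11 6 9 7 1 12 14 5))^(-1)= ((0 12 14 5)(1 4 6 9 7))^(-1)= (0 5 14 12)(1 7 9 6 4)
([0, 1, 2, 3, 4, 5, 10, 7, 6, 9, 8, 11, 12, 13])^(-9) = [0, 1, 2, 3, 4, 5, 6, 7, 8, 9, 10, 11, 12, 13]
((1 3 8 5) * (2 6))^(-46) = (1 8)(3 5)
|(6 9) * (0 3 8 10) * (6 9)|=4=|(0 3 8 10)|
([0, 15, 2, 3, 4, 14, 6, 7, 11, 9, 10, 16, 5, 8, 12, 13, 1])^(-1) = (1 16 11 8 13 15)(5 12 14)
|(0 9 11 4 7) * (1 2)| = 10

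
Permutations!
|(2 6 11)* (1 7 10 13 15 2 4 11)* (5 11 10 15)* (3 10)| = 30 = |(1 7 15 2 6)(3 10 13 5 11 4)|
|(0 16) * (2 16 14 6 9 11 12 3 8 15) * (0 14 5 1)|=|(0 5 1)(2 16 14 6 9 11 12 3 8 15)|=30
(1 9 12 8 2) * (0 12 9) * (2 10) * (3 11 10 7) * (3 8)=[12, 0, 1, 11, 4, 5, 6, 8, 7, 9, 2, 10, 3]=(0 12 3 11 10 2 1)(7 8)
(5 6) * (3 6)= (3 6 5)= [0, 1, 2, 6, 4, 3, 5]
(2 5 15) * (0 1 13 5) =(0 1 13 5 15 2) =[1, 13, 0, 3, 4, 15, 6, 7, 8, 9, 10, 11, 12, 5, 14, 2]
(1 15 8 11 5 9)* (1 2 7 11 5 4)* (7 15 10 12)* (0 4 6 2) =[4, 10, 15, 3, 1, 9, 2, 11, 5, 0, 12, 6, 7, 13, 14, 8] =(0 4 1 10 12 7 11 6 2 15 8 5 9)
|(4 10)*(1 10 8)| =|(1 10 4 8)| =4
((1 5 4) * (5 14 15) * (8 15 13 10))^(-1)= ((1 14 13 10 8 15 5 4))^(-1)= (1 4 5 15 8 10 13 14)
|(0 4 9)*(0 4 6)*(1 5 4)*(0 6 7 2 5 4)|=12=|(0 7 2 5)(1 4 9)|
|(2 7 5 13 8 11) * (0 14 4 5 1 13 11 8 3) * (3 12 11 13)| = |(0 14 4 5 13 12 11 2 7 1 3)| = 11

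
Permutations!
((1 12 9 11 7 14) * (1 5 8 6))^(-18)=((1 12 9 11 7 14 5 8 6))^(-18)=(14)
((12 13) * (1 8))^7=((1 8)(12 13))^7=(1 8)(12 13)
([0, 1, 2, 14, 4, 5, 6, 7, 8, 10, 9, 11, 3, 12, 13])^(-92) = [0, 1, 2, 3, 4, 5, 6, 7, 8, 9, 10, 11, 12, 13, 14]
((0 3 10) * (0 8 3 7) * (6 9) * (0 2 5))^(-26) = (0 2)(3 10 8)(5 7)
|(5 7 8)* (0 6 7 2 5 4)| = 10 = |(0 6 7 8 4)(2 5)|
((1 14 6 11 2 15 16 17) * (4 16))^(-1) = ((1 14 6 11 2 15 4 16 17))^(-1) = (1 17 16 4 15 2 11 6 14)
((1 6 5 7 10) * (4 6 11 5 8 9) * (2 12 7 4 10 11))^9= ((1 2 12 7 11 5 4 6 8 9 10))^9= (1 9 6 5 7 2 10 8 4 11 12)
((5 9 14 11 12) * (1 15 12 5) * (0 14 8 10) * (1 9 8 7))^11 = ((0 14 11 5 8 10)(1 15 12 9 7))^11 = (0 10 8 5 11 14)(1 15 12 9 7)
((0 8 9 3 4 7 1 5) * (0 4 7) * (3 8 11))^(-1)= ((0 11 3 7 1 5 4)(8 9))^(-1)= (0 4 5 1 7 3 11)(8 9)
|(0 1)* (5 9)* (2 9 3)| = 4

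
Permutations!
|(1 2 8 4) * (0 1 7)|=|(0 1 2 8 4 7)|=6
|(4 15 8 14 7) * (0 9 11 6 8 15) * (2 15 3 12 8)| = 12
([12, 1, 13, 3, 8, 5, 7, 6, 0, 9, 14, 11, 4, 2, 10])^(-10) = [4, 1, 2, 3, 0, 5, 6, 7, 12, 9, 10, 11, 8, 13, 14]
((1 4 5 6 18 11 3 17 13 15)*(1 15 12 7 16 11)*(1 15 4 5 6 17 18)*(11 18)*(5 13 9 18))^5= (1 5 4 7 18 13 17 6 16 15 12 9)(3 11)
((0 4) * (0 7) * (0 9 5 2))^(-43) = ((0 4 7 9 5 2))^(-43) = (0 2 5 9 7 4)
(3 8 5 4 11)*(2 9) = (2 9)(3 8 5 4 11) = [0, 1, 9, 8, 11, 4, 6, 7, 5, 2, 10, 3]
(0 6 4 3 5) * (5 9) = (0 6 4 3 9 5) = [6, 1, 2, 9, 3, 0, 4, 7, 8, 5]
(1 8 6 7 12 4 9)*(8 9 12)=(1 9)(4 12)(6 7 8)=[0, 9, 2, 3, 12, 5, 7, 8, 6, 1, 10, 11, 4]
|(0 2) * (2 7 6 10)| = |(0 7 6 10 2)| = 5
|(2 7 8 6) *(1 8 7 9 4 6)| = |(1 8)(2 9 4 6)| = 4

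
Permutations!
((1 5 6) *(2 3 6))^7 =(1 2 6 5 3)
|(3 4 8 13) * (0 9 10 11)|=4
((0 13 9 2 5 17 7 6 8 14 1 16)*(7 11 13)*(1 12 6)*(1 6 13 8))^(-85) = (2 14 5 12 17 13 11 9 8)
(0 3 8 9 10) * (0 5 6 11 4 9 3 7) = (0 7)(3 8)(4 9 10 5 6 11) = [7, 1, 2, 8, 9, 6, 11, 0, 3, 10, 5, 4]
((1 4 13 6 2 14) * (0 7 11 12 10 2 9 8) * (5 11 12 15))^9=((0 7 12 10 2 14 1 4 13 6 9 8)(5 11 15))^9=(15)(0 6 1 10)(2 7 9 4)(8 13 14 12)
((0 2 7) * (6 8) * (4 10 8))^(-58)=((0 2 7)(4 10 8 6))^(-58)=(0 7 2)(4 8)(6 10)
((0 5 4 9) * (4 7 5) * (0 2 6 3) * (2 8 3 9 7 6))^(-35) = ((0 4 7 5 6 9 8 3))^(-35) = (0 9 7 3 6 4 8 5)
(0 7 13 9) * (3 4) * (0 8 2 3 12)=[7, 1, 3, 4, 12, 5, 6, 13, 2, 8, 10, 11, 0, 9]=(0 7 13 9 8 2 3 4 12)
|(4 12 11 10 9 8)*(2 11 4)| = 10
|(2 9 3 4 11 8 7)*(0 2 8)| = 6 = |(0 2 9 3 4 11)(7 8)|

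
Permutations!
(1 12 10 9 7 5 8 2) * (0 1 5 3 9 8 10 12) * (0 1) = (12)(2 5 10 8)(3 9 7) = [0, 1, 5, 9, 4, 10, 6, 3, 2, 7, 8, 11, 12]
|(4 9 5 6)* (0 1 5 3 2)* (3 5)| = 4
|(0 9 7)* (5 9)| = 4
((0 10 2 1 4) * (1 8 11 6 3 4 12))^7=((0 10 2 8 11 6 3 4)(1 12))^7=(0 4 3 6 11 8 2 10)(1 12)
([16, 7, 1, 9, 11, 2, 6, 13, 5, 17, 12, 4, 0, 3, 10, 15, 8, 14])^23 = [9, 0, 12, 5, 11, 10, 6, 16, 14, 2, 13, 4, 3, 8, 7, 15, 17, 1]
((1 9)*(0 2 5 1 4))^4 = (0 9 5)(1 2 4)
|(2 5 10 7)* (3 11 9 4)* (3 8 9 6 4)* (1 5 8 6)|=18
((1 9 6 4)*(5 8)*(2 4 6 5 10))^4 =((1 9 5 8 10 2 4))^4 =(1 10 9 2 5 4 8)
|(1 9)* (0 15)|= |(0 15)(1 9)|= 2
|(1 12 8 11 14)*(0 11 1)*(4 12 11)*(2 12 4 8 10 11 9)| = 9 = |(0 8 1 9 2 12 10 11 14)|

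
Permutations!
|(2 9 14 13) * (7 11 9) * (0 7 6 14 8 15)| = |(0 7 11 9 8 15)(2 6 14 13)| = 12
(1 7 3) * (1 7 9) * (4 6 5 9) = [0, 4, 2, 7, 6, 9, 5, 3, 8, 1] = (1 4 6 5 9)(3 7)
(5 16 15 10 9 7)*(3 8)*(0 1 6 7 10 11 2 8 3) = (0 1 6 7 5 16 15 11 2 8)(9 10) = [1, 6, 8, 3, 4, 16, 7, 5, 0, 10, 9, 2, 12, 13, 14, 11, 15]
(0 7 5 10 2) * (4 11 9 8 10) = (0 7 5 4 11 9 8 10 2) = [7, 1, 0, 3, 11, 4, 6, 5, 10, 8, 2, 9]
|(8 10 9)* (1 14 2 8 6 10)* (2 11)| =15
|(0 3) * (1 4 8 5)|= |(0 3)(1 4 8 5)|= 4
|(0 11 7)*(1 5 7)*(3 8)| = 10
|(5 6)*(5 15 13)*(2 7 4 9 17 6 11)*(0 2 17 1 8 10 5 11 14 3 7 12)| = 45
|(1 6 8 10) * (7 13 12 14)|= |(1 6 8 10)(7 13 12 14)|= 4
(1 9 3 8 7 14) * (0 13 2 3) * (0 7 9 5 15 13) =[0, 5, 3, 8, 4, 15, 6, 14, 9, 7, 10, 11, 12, 2, 1, 13] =(1 5 15 13 2 3 8 9 7 14)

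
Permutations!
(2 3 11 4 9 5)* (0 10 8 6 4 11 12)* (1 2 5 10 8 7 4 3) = [8, 2, 1, 12, 9, 5, 3, 4, 6, 10, 7, 11, 0] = (0 8 6 3 12)(1 2)(4 9 10 7)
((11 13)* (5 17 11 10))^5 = (17)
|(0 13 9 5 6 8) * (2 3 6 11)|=9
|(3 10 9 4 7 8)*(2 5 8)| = 8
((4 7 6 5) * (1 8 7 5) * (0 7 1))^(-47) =(0 7 6)(1 8)(4 5)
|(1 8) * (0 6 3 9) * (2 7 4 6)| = |(0 2 7 4 6 3 9)(1 8)| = 14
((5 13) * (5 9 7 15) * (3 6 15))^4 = (3 13 6 9 15 7 5)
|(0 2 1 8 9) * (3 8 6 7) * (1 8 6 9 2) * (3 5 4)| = 30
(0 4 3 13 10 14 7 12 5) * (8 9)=[4, 1, 2, 13, 3, 0, 6, 12, 9, 8, 14, 11, 5, 10, 7]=(0 4 3 13 10 14 7 12 5)(8 9)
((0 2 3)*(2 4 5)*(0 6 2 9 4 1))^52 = (2 3 6)(4 5 9)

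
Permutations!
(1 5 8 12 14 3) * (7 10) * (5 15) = [0, 15, 2, 1, 4, 8, 6, 10, 12, 9, 7, 11, 14, 13, 3, 5] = (1 15 5 8 12 14 3)(7 10)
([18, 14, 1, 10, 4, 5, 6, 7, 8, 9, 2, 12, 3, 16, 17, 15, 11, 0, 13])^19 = (0 10 13 1 11 17 3 18 2 16 14 12)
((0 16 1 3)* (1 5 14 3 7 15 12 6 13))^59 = ((0 16 5 14 3)(1 7 15 12 6 13))^59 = (0 3 14 5 16)(1 13 6 12 15 7)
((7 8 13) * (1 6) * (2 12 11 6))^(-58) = (1 12 6 2 11)(7 13 8)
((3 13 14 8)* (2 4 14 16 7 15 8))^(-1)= ((2 4 14)(3 13 16 7 15 8))^(-1)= (2 14 4)(3 8 15 7 16 13)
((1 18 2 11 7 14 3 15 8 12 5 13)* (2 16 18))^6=((1 2 11 7 14 3 15 8 12 5 13)(16 18))^6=(18)(1 15 2 8 11 12 7 5 14 13 3)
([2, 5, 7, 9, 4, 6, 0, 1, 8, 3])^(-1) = [6, 7, 0, 9, 4, 1, 5, 2, 8, 3]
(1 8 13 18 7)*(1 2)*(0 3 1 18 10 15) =(0 3 1 8 13 10 15)(2 18 7) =[3, 8, 18, 1, 4, 5, 6, 2, 13, 9, 15, 11, 12, 10, 14, 0, 16, 17, 7]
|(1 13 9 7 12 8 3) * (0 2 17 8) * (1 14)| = 11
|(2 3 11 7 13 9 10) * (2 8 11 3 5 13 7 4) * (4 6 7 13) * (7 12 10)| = |(2 5 4)(6 12 10 8 11)(7 13 9)| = 15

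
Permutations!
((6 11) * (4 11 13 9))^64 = ((4 11 6 13 9))^64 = (4 9 13 6 11)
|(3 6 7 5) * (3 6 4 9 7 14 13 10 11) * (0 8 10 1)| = |(0 8 10 11 3 4 9 7 5 6 14 13 1)| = 13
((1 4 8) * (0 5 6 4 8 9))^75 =(9)(1 8)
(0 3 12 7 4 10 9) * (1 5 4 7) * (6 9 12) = (0 3 6 9)(1 5 4 10 12) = [3, 5, 2, 6, 10, 4, 9, 7, 8, 0, 12, 11, 1]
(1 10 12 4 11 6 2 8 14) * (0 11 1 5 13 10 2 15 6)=(0 11)(1 2 8 14 5 13 10 12 4)(6 15)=[11, 2, 8, 3, 1, 13, 15, 7, 14, 9, 12, 0, 4, 10, 5, 6]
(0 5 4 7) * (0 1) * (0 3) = (0 5 4 7 1 3) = [5, 3, 2, 0, 7, 4, 6, 1]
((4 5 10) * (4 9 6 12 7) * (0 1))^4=(4 6 5 12 10 7 9)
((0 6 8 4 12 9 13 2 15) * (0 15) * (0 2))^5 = (15)(0 9 4 6 13 12 8)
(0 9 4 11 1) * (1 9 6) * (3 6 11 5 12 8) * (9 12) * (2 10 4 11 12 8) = (0 12 2 10 4 5 9 11 8 3 6 1) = [12, 0, 10, 6, 5, 9, 1, 7, 3, 11, 4, 8, 2]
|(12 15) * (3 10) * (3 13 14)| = |(3 10 13 14)(12 15)| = 4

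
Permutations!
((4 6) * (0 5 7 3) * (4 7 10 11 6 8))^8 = ((0 5 10 11 6 7 3)(4 8))^8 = (0 5 10 11 6 7 3)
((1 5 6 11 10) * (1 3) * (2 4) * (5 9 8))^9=(1 9 8 5 6 11 10 3)(2 4)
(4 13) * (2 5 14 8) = (2 5 14 8)(4 13) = [0, 1, 5, 3, 13, 14, 6, 7, 2, 9, 10, 11, 12, 4, 8]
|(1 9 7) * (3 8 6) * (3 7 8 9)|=6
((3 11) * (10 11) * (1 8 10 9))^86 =((1 8 10 11 3 9))^86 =(1 10 3)(8 11 9)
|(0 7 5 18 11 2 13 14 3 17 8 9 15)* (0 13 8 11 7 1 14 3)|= |(0 1 14)(2 8 9 15 13 3 17 11)(5 18 7)|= 24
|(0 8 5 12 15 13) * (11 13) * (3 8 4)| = 9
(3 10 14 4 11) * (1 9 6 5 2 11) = [0, 9, 11, 10, 1, 2, 5, 7, 8, 6, 14, 3, 12, 13, 4] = (1 9 6 5 2 11 3 10 14 4)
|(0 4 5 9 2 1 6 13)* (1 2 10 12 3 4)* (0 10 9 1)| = |(1 6 13 10 12 3 4 5)| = 8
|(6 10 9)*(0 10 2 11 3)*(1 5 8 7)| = 28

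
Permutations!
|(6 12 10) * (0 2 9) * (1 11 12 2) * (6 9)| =6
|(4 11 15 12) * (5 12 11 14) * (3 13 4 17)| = |(3 13 4 14 5 12 17)(11 15)| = 14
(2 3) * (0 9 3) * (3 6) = (0 9 6 3 2) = [9, 1, 0, 2, 4, 5, 3, 7, 8, 6]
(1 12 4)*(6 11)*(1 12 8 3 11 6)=(1 8 3 11)(4 12)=[0, 8, 2, 11, 12, 5, 6, 7, 3, 9, 10, 1, 4]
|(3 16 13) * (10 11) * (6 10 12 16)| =|(3 6 10 11 12 16 13)| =7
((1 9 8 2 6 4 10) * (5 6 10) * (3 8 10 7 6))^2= (1 10 9)(2 6 5 8 7 4 3)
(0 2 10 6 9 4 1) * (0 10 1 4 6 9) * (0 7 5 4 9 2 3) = (0 3)(1 10 2)(4 9 6 7 5) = [3, 10, 1, 0, 9, 4, 7, 5, 8, 6, 2]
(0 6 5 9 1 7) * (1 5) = (0 6 1 7)(5 9) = [6, 7, 2, 3, 4, 9, 1, 0, 8, 5]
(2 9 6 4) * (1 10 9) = (1 10 9 6 4 2) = [0, 10, 1, 3, 2, 5, 4, 7, 8, 6, 9]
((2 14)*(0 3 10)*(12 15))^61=(0 3 10)(2 14)(12 15)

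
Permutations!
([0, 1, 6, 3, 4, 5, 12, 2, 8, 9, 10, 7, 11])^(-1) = (2 7 11 12 6)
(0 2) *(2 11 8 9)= (0 11 8 9 2)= [11, 1, 0, 3, 4, 5, 6, 7, 9, 2, 10, 8]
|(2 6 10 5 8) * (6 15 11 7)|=8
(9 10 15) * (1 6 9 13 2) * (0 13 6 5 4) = (0 13 2 1 5 4)(6 9 10 15) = [13, 5, 1, 3, 0, 4, 9, 7, 8, 10, 15, 11, 12, 2, 14, 6]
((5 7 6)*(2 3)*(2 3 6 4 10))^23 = ((2 6 5 7 4 10))^23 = (2 10 4 7 5 6)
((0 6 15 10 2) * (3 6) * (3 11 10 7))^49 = ((0 11 10 2)(3 6 15 7))^49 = (0 11 10 2)(3 6 15 7)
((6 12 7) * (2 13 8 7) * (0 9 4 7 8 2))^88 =(13)(0 6 4)(7 9 12) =((0 9 4 7 6 12)(2 13))^88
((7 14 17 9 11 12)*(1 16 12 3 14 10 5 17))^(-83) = (1 5 14 10 3 7 11 12 9 16 17)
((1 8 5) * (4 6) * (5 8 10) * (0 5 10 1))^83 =((10)(0 5)(4 6))^83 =(10)(0 5)(4 6)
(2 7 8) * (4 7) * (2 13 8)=[0, 1, 4, 3, 7, 5, 6, 2, 13, 9, 10, 11, 12, 8]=(2 4 7)(8 13)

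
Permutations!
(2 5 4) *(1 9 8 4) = [0, 9, 5, 3, 2, 1, 6, 7, 4, 8] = (1 9 8 4 2 5)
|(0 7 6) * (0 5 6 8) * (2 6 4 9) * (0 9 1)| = 9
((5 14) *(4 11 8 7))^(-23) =((4 11 8 7)(5 14))^(-23) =(4 11 8 7)(5 14)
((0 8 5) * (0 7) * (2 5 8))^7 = (8)(0 7 5 2)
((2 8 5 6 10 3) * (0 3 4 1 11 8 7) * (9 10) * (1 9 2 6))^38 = ((0 3 6 2 7)(1 11 8 5)(4 9 10))^38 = (0 2 3 7 6)(1 8)(4 10 9)(5 11)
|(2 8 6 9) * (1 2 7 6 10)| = 12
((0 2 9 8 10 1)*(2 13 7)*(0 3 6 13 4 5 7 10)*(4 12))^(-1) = (0 8 9 2 7 5 4 12)(1 10 13 6 3) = ((0 12 4 5 7 2 9 8)(1 3 6 13 10))^(-1)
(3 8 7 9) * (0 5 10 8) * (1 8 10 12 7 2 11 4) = [5, 8, 11, 0, 1, 12, 6, 9, 2, 3, 10, 4, 7] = (0 5 12 7 9 3)(1 8 2 11 4)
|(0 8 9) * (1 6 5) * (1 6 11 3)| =6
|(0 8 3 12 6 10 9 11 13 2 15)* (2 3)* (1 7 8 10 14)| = |(0 10 9 11 13 3 12 6 14 1 7 8 2 15)| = 14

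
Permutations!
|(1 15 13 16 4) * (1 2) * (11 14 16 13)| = |(1 15 11 14 16 4 2)| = 7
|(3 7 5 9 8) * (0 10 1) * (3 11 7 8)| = 6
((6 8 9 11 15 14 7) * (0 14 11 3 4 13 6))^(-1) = (0 7 14)(3 9 8 6 13 4)(11 15)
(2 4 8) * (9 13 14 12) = [0, 1, 4, 3, 8, 5, 6, 7, 2, 13, 10, 11, 9, 14, 12] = (2 4 8)(9 13 14 12)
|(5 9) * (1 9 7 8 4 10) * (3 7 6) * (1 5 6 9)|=|(3 7 8 4 10 5 9 6)|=8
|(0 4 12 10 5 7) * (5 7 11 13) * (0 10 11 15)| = 14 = |(0 4 12 11 13 5 15)(7 10)|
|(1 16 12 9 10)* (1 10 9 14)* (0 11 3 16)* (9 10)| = 14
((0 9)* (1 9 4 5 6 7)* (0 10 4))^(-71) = ((1 9 10 4 5 6 7))^(-71) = (1 7 6 5 4 10 9)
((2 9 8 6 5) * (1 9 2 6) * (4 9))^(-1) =((1 4 9 8)(5 6))^(-1) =(1 8 9 4)(5 6)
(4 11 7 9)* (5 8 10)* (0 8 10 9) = [8, 1, 2, 3, 11, 10, 6, 0, 9, 4, 5, 7] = (0 8 9 4 11 7)(5 10)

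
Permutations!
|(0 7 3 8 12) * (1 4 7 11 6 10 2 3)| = 24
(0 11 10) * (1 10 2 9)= (0 11 2 9 1 10)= [11, 10, 9, 3, 4, 5, 6, 7, 8, 1, 0, 2]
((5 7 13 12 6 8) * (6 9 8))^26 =(5 13 9)(7 12 8)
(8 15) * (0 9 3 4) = (0 9 3 4)(8 15) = [9, 1, 2, 4, 0, 5, 6, 7, 15, 3, 10, 11, 12, 13, 14, 8]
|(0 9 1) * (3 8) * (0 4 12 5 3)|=8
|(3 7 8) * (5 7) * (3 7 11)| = 6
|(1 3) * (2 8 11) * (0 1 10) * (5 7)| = 12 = |(0 1 3 10)(2 8 11)(5 7)|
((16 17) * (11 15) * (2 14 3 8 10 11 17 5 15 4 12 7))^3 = ((2 14 3 8 10 11 4 12 7)(5 15 17 16))^3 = (2 8 4)(3 11 7)(5 16 17 15)(10 12 14)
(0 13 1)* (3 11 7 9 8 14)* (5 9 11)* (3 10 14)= (0 13 1)(3 5 9 8)(7 11)(10 14)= [13, 0, 2, 5, 4, 9, 6, 11, 3, 8, 14, 7, 12, 1, 10]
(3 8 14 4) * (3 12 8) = [0, 1, 2, 3, 12, 5, 6, 7, 14, 9, 10, 11, 8, 13, 4] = (4 12 8 14)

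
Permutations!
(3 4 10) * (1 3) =(1 3 4 10) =[0, 3, 2, 4, 10, 5, 6, 7, 8, 9, 1]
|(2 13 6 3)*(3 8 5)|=6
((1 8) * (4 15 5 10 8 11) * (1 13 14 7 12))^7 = (1 13 15 12 8 4 7 10 11 14 5)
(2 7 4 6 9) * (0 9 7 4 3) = (0 9 2 4 6 7 3) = [9, 1, 4, 0, 6, 5, 7, 3, 8, 2]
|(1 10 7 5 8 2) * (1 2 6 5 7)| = 6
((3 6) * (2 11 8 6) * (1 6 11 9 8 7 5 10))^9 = ((1 6 3 2 9 8 11 7 5 10))^9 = (1 10 5 7 11 8 9 2 3 6)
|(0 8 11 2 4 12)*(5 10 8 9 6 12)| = 12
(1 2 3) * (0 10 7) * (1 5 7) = (0 10 1 2 3 5 7) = [10, 2, 3, 5, 4, 7, 6, 0, 8, 9, 1]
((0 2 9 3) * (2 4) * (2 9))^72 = (9)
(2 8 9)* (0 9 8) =(0 9 2) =[9, 1, 0, 3, 4, 5, 6, 7, 8, 2]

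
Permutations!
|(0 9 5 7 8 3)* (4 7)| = 7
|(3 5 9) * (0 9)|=|(0 9 3 5)|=4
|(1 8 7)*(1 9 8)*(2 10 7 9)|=6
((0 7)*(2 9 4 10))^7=((0 7)(2 9 4 10))^7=(0 7)(2 10 4 9)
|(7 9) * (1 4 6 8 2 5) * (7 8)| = 8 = |(1 4 6 7 9 8 2 5)|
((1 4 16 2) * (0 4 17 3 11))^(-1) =((0 4 16 2 1 17 3 11))^(-1) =(0 11 3 17 1 2 16 4)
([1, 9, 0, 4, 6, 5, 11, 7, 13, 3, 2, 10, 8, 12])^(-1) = (0 2 10 11 6 4 3 9 1)(8 12 13)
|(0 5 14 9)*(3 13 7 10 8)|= |(0 5 14 9)(3 13 7 10 8)|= 20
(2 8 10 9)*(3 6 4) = (2 8 10 9)(3 6 4) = [0, 1, 8, 6, 3, 5, 4, 7, 10, 2, 9]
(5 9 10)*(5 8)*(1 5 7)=(1 5 9 10 8 7)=[0, 5, 2, 3, 4, 9, 6, 1, 7, 10, 8]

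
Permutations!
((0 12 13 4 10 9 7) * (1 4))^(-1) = (0 7 9 10 4 1 13 12) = ((0 12 13 1 4 10 9 7))^(-1)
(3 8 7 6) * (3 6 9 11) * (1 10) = (1 10)(3 8 7 9 11) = [0, 10, 2, 8, 4, 5, 6, 9, 7, 11, 1, 3]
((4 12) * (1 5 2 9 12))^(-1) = ((1 5 2 9 12 4))^(-1) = (1 4 12 9 2 5)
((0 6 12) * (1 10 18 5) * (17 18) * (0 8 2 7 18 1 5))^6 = ((0 6 12 8 2 7 18)(1 10 17))^6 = (0 18 7 2 8 12 6)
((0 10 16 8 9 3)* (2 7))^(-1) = (0 3 9 8 16 10)(2 7)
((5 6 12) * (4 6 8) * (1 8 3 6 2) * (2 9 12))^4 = ((1 8 4 9 12 5 3 6 2))^4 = (1 12 2 9 6 4 3 8 5)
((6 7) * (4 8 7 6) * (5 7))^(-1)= ((4 8 5 7))^(-1)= (4 7 5 8)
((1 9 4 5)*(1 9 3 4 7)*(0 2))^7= ((0 2)(1 3 4 5 9 7))^7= (0 2)(1 3 4 5 9 7)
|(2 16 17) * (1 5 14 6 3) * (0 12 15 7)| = |(0 12 15 7)(1 5 14 6 3)(2 16 17)| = 60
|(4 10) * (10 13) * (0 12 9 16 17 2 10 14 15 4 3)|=|(0 12 9 16 17 2 10 3)(4 13 14 15)|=8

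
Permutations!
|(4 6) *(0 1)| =|(0 1)(4 6)| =2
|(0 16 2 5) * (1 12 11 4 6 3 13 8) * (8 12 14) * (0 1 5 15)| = |(0 16 2 15)(1 14 8 5)(3 13 12 11 4 6)| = 12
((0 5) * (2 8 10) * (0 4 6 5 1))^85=(0 1)(2 8 10)(4 6 5)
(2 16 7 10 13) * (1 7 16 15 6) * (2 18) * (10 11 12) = (1 7 11 12 10 13 18 2 15 6) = [0, 7, 15, 3, 4, 5, 1, 11, 8, 9, 13, 12, 10, 18, 14, 6, 16, 17, 2]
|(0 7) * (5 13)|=2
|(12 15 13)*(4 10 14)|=|(4 10 14)(12 15 13)|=3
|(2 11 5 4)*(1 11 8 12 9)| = 8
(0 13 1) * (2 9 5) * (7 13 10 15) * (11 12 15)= (0 10 11 12 15 7 13 1)(2 9 5)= [10, 0, 9, 3, 4, 2, 6, 13, 8, 5, 11, 12, 15, 1, 14, 7]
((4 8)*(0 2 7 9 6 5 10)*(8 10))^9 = (10)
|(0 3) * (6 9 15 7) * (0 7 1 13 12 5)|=10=|(0 3 7 6 9 15 1 13 12 5)|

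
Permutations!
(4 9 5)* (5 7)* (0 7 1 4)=(0 7 5)(1 4 9)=[7, 4, 2, 3, 9, 0, 6, 5, 8, 1]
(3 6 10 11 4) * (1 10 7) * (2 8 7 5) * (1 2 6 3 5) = (1 10 11 4 5 6)(2 8 7) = [0, 10, 8, 3, 5, 6, 1, 2, 7, 9, 11, 4]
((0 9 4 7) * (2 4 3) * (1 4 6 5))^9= ((0 9 3 2 6 5 1 4 7))^9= (9)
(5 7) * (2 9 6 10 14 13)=(2 9 6 10 14 13)(5 7)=[0, 1, 9, 3, 4, 7, 10, 5, 8, 6, 14, 11, 12, 2, 13]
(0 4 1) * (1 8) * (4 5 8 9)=(0 5 8 1)(4 9)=[5, 0, 2, 3, 9, 8, 6, 7, 1, 4]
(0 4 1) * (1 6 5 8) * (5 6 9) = [4, 0, 2, 3, 9, 8, 6, 7, 1, 5] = (0 4 9 5 8 1)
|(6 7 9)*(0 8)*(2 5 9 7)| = 4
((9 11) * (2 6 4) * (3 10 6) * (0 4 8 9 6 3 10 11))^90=(11)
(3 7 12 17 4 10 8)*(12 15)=(3 7 15 12 17 4 10 8)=[0, 1, 2, 7, 10, 5, 6, 15, 3, 9, 8, 11, 17, 13, 14, 12, 16, 4]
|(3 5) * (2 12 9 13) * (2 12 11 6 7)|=12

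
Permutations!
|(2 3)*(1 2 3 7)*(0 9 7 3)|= |(0 9 7 1 2 3)|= 6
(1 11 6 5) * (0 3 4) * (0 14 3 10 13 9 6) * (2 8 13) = [10, 11, 8, 4, 14, 1, 5, 7, 13, 6, 2, 0, 12, 9, 3] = (0 10 2 8 13 9 6 5 1 11)(3 4 14)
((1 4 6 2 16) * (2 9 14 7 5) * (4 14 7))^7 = ((1 14 4 6 9 7 5 2 16))^7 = (1 2 7 6 14 16 5 9 4)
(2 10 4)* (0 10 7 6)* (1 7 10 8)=[8, 7, 10, 3, 2, 5, 0, 6, 1, 9, 4]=(0 8 1 7 6)(2 10 4)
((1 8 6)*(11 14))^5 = ((1 8 6)(11 14))^5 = (1 6 8)(11 14)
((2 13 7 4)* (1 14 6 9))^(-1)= ((1 14 6 9)(2 13 7 4))^(-1)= (1 9 6 14)(2 4 7 13)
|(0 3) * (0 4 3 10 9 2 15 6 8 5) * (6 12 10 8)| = |(0 8 5)(2 15 12 10 9)(3 4)| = 30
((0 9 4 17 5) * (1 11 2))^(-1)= ((0 9 4 17 5)(1 11 2))^(-1)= (0 5 17 4 9)(1 2 11)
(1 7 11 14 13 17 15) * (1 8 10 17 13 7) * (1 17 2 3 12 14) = (1 17 15 8 10 2 3 12 14 7 11) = [0, 17, 3, 12, 4, 5, 6, 11, 10, 9, 2, 1, 14, 13, 7, 8, 16, 15]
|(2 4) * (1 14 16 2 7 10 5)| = |(1 14 16 2 4 7 10 5)| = 8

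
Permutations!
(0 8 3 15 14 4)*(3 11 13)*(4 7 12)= (0 8 11 13 3 15 14 7 12 4)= [8, 1, 2, 15, 0, 5, 6, 12, 11, 9, 10, 13, 4, 3, 7, 14]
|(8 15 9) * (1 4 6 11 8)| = |(1 4 6 11 8 15 9)| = 7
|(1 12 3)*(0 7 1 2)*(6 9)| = |(0 7 1 12 3 2)(6 9)| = 6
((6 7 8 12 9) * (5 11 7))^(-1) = (5 6 9 12 8 7 11)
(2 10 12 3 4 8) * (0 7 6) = (0 7 6)(2 10 12 3 4 8) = [7, 1, 10, 4, 8, 5, 0, 6, 2, 9, 12, 11, 3]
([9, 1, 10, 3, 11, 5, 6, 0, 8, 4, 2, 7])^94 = [7, 1, 2, 3, 9, 5, 6, 11, 8, 0, 10, 4]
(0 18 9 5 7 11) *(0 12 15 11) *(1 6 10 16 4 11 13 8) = (0 18 9 5 7)(1 6 10 16 4 11 12 15 13 8) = [18, 6, 2, 3, 11, 7, 10, 0, 1, 5, 16, 12, 15, 8, 14, 13, 4, 17, 9]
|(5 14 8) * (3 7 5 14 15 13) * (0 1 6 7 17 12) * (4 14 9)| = |(0 1 6 7 5 15 13 3 17 12)(4 14 8 9)| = 20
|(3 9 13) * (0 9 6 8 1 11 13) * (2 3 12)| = 8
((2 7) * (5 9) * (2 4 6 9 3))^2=((2 7 4 6 9 5 3))^2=(2 4 9 3 7 6 5)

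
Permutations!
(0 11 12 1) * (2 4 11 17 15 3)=(0 17 15 3 2 4 11 12 1)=[17, 0, 4, 2, 11, 5, 6, 7, 8, 9, 10, 12, 1, 13, 14, 3, 16, 15]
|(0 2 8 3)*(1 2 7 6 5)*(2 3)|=|(0 7 6 5 1 3)(2 8)|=6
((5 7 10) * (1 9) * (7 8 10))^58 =(5 8 10) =((1 9)(5 8 10))^58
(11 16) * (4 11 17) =(4 11 16 17) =[0, 1, 2, 3, 11, 5, 6, 7, 8, 9, 10, 16, 12, 13, 14, 15, 17, 4]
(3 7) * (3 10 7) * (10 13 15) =[0, 1, 2, 3, 4, 5, 6, 13, 8, 9, 7, 11, 12, 15, 14, 10] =(7 13 15 10)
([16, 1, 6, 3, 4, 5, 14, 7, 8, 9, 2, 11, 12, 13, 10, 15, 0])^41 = [16, 1, 6, 3, 4, 5, 14, 7, 8, 9, 2, 11, 12, 13, 10, 15, 0]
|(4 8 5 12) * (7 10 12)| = 6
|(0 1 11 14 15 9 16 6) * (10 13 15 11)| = 8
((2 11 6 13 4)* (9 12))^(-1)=(2 4 13 6 11)(9 12)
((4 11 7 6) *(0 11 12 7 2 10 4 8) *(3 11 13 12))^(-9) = (0 7)(2 10 4 3 11)(6 13)(8 12)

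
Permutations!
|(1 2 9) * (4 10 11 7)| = 12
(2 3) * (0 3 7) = (0 3 2 7) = [3, 1, 7, 2, 4, 5, 6, 0]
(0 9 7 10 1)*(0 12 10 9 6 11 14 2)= (0 6 11 14 2)(1 12 10)(7 9)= [6, 12, 0, 3, 4, 5, 11, 9, 8, 7, 1, 14, 10, 13, 2]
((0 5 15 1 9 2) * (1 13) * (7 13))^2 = ((0 5 15 7 13 1 9 2))^2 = (0 15 13 9)(1 2 5 7)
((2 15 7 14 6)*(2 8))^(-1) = ((2 15 7 14 6 8))^(-1) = (2 8 6 14 7 15)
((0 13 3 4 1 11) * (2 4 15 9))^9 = ((0 13 3 15 9 2 4 1 11))^9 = (15)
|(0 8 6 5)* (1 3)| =4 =|(0 8 6 5)(1 3)|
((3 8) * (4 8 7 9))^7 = (3 9 8 7 4)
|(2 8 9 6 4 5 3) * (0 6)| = 8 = |(0 6 4 5 3 2 8 9)|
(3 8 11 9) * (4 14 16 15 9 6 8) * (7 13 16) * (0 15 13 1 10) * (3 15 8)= (0 8 11 6 3 4 14 7 1 10)(9 15)(13 16)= [8, 10, 2, 4, 14, 5, 3, 1, 11, 15, 0, 6, 12, 16, 7, 9, 13]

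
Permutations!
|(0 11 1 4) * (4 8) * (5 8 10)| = |(0 11 1 10 5 8 4)| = 7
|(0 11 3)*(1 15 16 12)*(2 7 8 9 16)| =24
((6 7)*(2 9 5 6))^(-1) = ((2 9 5 6 7))^(-1) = (2 7 6 5 9)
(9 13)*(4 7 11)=(4 7 11)(9 13)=[0, 1, 2, 3, 7, 5, 6, 11, 8, 13, 10, 4, 12, 9]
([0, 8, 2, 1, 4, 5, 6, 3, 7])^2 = (1 7)(3 8)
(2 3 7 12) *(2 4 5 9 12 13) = (2 3 7 13)(4 5 9 12) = [0, 1, 3, 7, 5, 9, 6, 13, 8, 12, 10, 11, 4, 2]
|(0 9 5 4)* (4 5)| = |(0 9 4)| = 3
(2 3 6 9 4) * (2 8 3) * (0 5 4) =[5, 1, 2, 6, 8, 4, 9, 7, 3, 0] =(0 5 4 8 3 6 9)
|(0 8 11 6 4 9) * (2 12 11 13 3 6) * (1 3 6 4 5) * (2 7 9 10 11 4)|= 14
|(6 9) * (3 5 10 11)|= 4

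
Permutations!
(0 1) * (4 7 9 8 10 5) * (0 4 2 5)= [1, 4, 5, 3, 7, 2, 6, 9, 10, 8, 0]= (0 1 4 7 9 8 10)(2 5)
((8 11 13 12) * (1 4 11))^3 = (1 13)(4 12)(8 11)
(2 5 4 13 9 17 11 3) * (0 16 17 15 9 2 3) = (0 16 17 11)(2 5 4 13)(9 15) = [16, 1, 5, 3, 13, 4, 6, 7, 8, 15, 10, 0, 12, 2, 14, 9, 17, 11]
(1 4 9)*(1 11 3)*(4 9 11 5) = (1 9 5 4 11 3) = [0, 9, 2, 1, 11, 4, 6, 7, 8, 5, 10, 3]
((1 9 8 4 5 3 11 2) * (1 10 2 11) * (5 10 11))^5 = ((1 9 8 4 10 2 11 5 3))^5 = (1 2 9 11 8 5 4 3 10)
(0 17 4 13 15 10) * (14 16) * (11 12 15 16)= (0 17 4 13 16 14 11 12 15 10)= [17, 1, 2, 3, 13, 5, 6, 7, 8, 9, 0, 12, 15, 16, 11, 10, 14, 4]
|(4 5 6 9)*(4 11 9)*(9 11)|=3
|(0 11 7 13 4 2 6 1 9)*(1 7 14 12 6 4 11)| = 6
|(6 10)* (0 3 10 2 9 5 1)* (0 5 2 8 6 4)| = 4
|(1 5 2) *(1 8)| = |(1 5 2 8)| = 4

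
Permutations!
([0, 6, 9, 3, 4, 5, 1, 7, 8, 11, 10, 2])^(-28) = (2 11 9)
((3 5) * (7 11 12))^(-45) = ((3 5)(7 11 12))^(-45) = (12)(3 5)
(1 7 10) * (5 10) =(1 7 5 10) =[0, 7, 2, 3, 4, 10, 6, 5, 8, 9, 1]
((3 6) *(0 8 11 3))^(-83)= ((0 8 11 3 6))^(-83)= (0 11 6 8 3)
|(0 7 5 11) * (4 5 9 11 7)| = 6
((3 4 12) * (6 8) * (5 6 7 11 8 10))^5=((3 4 12)(5 6 10)(7 11 8))^5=(3 12 4)(5 10 6)(7 8 11)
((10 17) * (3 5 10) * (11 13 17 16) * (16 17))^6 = (3 10)(5 17)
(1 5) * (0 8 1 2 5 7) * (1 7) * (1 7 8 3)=(8)(0 3 1 7)(2 5)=[3, 7, 5, 1, 4, 2, 6, 0, 8]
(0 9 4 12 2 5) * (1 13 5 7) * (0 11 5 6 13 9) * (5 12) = [0, 9, 7, 3, 5, 11, 13, 1, 8, 4, 10, 12, 2, 6] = (1 9 4 5 11 12 2 7)(6 13)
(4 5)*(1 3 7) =[0, 3, 2, 7, 5, 4, 6, 1] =(1 3 7)(4 5)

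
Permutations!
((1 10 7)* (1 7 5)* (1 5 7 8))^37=(1 10 7 8)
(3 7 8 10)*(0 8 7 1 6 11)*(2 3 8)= (0 2 3 1 6 11)(8 10)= [2, 6, 3, 1, 4, 5, 11, 7, 10, 9, 8, 0]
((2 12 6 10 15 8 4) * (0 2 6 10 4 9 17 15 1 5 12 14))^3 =(1 10 12 5)(4 6)(8 15 17 9)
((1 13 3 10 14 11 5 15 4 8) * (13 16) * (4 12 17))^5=((1 16 13 3 10 14 11 5 15 12 17 4 8))^5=(1 14 17 13 5 8 10 12 16 11 4 3 15)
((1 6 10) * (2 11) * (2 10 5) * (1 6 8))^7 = (1 8)(2 10 5 11 6)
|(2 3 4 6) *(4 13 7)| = |(2 3 13 7 4 6)| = 6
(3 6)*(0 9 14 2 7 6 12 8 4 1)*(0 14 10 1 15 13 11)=(0 9 10 1 14 2 7 6 3 12 8 4 15 13 11)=[9, 14, 7, 12, 15, 5, 3, 6, 4, 10, 1, 0, 8, 11, 2, 13]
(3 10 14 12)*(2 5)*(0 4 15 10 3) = (0 4 15 10 14 12)(2 5) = [4, 1, 5, 3, 15, 2, 6, 7, 8, 9, 14, 11, 0, 13, 12, 10]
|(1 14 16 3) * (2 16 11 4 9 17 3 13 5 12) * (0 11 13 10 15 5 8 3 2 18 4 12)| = 60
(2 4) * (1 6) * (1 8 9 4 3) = (1 6 8 9 4 2 3) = [0, 6, 3, 1, 2, 5, 8, 7, 9, 4]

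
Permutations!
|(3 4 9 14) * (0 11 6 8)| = 4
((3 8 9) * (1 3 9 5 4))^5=((9)(1 3 8 5 4))^5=(9)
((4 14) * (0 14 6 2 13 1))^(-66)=((0 14 4 6 2 13 1))^(-66)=(0 2 14 13 4 1 6)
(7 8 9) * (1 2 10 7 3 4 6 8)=(1 2 10 7)(3 4 6 8 9)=[0, 2, 10, 4, 6, 5, 8, 1, 9, 3, 7]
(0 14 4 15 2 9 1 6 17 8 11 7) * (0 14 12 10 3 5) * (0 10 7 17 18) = [12, 6, 9, 5, 15, 10, 18, 14, 11, 1, 3, 17, 7, 13, 4, 2, 16, 8, 0] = (0 12 7 14 4 15 2 9 1 6 18)(3 5 10)(8 11 17)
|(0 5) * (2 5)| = 3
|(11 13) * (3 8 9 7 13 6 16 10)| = |(3 8 9 7 13 11 6 16 10)| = 9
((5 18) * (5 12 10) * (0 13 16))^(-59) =(0 13 16)(5 18 12 10)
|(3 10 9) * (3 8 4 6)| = |(3 10 9 8 4 6)| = 6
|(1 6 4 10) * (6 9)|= 5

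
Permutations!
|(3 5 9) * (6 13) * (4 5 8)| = |(3 8 4 5 9)(6 13)| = 10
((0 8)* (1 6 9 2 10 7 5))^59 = (0 8)(1 2 5 9 7 6 10)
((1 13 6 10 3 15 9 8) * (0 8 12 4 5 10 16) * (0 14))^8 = ((0 8 1 13 6 16 14)(3 15 9 12 4 5 10))^8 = (0 8 1 13 6 16 14)(3 15 9 12 4 5 10)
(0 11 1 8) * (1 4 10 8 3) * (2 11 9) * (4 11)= (11)(0 9 2 4 10 8)(1 3)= [9, 3, 4, 1, 10, 5, 6, 7, 0, 2, 8, 11]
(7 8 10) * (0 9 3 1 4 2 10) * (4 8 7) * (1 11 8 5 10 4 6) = (0 9 3 11 8)(1 5 10 6)(2 4) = [9, 5, 4, 11, 2, 10, 1, 7, 0, 3, 6, 8]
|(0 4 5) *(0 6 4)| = 3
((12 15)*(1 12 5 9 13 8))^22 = (1 12 15 5 9 13 8)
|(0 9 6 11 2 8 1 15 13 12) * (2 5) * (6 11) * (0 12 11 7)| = 21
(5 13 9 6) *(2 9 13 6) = (13)(2 9)(5 6) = [0, 1, 9, 3, 4, 6, 5, 7, 8, 2, 10, 11, 12, 13]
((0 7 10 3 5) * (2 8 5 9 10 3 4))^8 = (0 5 8 2 4 10 9 3 7)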